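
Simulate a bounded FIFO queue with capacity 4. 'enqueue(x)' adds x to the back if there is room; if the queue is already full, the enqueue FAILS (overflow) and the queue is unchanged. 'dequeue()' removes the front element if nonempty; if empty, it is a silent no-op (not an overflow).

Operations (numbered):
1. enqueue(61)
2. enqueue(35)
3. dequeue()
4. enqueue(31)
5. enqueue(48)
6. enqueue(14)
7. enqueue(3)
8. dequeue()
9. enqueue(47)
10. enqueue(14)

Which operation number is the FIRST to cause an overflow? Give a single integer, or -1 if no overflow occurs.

Answer: 7

Derivation:
1. enqueue(61): size=1
2. enqueue(35): size=2
3. dequeue(): size=1
4. enqueue(31): size=2
5. enqueue(48): size=3
6. enqueue(14): size=4
7. enqueue(3): size=4=cap → OVERFLOW (fail)
8. dequeue(): size=3
9. enqueue(47): size=4
10. enqueue(14): size=4=cap → OVERFLOW (fail)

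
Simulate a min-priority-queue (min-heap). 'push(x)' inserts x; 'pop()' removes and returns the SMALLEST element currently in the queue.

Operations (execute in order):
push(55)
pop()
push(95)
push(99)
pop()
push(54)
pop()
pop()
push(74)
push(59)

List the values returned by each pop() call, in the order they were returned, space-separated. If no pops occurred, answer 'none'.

push(55): heap contents = [55]
pop() → 55: heap contents = []
push(95): heap contents = [95]
push(99): heap contents = [95, 99]
pop() → 95: heap contents = [99]
push(54): heap contents = [54, 99]
pop() → 54: heap contents = [99]
pop() → 99: heap contents = []
push(74): heap contents = [74]
push(59): heap contents = [59, 74]

Answer: 55 95 54 99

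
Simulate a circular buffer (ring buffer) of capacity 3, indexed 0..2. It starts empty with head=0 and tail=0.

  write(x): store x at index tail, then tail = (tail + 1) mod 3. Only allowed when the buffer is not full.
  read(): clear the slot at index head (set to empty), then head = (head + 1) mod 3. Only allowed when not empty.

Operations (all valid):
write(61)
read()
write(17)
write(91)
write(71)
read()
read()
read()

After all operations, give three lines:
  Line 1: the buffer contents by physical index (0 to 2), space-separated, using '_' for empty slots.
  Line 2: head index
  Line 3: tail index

write(61): buf=[61 _ _], head=0, tail=1, size=1
read(): buf=[_ _ _], head=1, tail=1, size=0
write(17): buf=[_ 17 _], head=1, tail=2, size=1
write(91): buf=[_ 17 91], head=1, tail=0, size=2
write(71): buf=[71 17 91], head=1, tail=1, size=3
read(): buf=[71 _ 91], head=2, tail=1, size=2
read(): buf=[71 _ _], head=0, tail=1, size=1
read(): buf=[_ _ _], head=1, tail=1, size=0

Answer: _ _ _
1
1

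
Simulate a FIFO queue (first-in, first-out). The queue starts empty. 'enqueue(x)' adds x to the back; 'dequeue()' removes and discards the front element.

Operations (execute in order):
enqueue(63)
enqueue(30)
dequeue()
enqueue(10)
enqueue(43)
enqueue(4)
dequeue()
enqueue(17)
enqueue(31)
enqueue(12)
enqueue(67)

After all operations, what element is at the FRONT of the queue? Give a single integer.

enqueue(63): queue = [63]
enqueue(30): queue = [63, 30]
dequeue(): queue = [30]
enqueue(10): queue = [30, 10]
enqueue(43): queue = [30, 10, 43]
enqueue(4): queue = [30, 10, 43, 4]
dequeue(): queue = [10, 43, 4]
enqueue(17): queue = [10, 43, 4, 17]
enqueue(31): queue = [10, 43, 4, 17, 31]
enqueue(12): queue = [10, 43, 4, 17, 31, 12]
enqueue(67): queue = [10, 43, 4, 17, 31, 12, 67]

Answer: 10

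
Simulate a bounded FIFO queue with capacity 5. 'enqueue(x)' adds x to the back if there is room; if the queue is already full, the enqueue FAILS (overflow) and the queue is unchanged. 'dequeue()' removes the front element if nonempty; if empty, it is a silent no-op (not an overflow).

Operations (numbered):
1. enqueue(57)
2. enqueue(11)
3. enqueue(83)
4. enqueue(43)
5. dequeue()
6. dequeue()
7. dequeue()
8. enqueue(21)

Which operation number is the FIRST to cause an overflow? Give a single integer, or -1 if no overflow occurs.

Answer: -1

Derivation:
1. enqueue(57): size=1
2. enqueue(11): size=2
3. enqueue(83): size=3
4. enqueue(43): size=4
5. dequeue(): size=3
6. dequeue(): size=2
7. dequeue(): size=1
8. enqueue(21): size=2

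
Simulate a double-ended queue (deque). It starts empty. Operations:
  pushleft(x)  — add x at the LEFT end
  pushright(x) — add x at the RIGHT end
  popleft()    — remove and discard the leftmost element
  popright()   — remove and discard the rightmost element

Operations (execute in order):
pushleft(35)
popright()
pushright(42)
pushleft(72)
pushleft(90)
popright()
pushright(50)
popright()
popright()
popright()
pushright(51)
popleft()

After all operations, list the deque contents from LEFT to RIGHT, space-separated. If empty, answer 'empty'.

Answer: empty

Derivation:
pushleft(35): [35]
popright(): []
pushright(42): [42]
pushleft(72): [72, 42]
pushleft(90): [90, 72, 42]
popright(): [90, 72]
pushright(50): [90, 72, 50]
popright(): [90, 72]
popright(): [90]
popright(): []
pushright(51): [51]
popleft(): []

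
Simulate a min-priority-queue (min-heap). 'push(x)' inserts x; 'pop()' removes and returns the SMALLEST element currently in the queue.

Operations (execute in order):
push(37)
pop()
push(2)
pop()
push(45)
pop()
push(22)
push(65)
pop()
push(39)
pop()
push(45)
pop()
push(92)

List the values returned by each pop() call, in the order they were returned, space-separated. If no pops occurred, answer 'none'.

push(37): heap contents = [37]
pop() → 37: heap contents = []
push(2): heap contents = [2]
pop() → 2: heap contents = []
push(45): heap contents = [45]
pop() → 45: heap contents = []
push(22): heap contents = [22]
push(65): heap contents = [22, 65]
pop() → 22: heap contents = [65]
push(39): heap contents = [39, 65]
pop() → 39: heap contents = [65]
push(45): heap contents = [45, 65]
pop() → 45: heap contents = [65]
push(92): heap contents = [65, 92]

Answer: 37 2 45 22 39 45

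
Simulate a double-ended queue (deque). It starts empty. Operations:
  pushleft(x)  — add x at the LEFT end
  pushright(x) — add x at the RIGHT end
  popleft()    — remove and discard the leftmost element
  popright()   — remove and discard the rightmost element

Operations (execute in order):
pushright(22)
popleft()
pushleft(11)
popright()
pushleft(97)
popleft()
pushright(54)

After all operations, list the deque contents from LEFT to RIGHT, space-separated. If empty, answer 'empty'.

pushright(22): [22]
popleft(): []
pushleft(11): [11]
popright(): []
pushleft(97): [97]
popleft(): []
pushright(54): [54]

Answer: 54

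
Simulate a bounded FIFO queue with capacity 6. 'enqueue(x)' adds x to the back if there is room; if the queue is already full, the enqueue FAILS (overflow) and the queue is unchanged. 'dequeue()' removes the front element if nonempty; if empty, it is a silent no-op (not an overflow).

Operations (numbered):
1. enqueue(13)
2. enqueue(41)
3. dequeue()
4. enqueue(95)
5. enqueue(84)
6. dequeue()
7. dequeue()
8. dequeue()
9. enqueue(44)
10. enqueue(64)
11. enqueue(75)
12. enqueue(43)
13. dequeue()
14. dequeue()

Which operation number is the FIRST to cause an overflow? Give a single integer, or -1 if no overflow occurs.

Answer: -1

Derivation:
1. enqueue(13): size=1
2. enqueue(41): size=2
3. dequeue(): size=1
4. enqueue(95): size=2
5. enqueue(84): size=3
6. dequeue(): size=2
7. dequeue(): size=1
8. dequeue(): size=0
9. enqueue(44): size=1
10. enqueue(64): size=2
11. enqueue(75): size=3
12. enqueue(43): size=4
13. dequeue(): size=3
14. dequeue(): size=2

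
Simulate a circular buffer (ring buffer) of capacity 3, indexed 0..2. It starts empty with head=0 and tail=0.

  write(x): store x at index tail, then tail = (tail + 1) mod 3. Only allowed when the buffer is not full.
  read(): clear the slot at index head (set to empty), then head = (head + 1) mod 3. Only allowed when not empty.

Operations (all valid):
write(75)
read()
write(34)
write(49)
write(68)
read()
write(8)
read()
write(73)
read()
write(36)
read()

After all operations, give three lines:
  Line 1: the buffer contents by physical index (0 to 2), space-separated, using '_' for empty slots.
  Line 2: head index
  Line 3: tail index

Answer: 36 _ 73
2
1

Derivation:
write(75): buf=[75 _ _], head=0, tail=1, size=1
read(): buf=[_ _ _], head=1, tail=1, size=0
write(34): buf=[_ 34 _], head=1, tail=2, size=1
write(49): buf=[_ 34 49], head=1, tail=0, size=2
write(68): buf=[68 34 49], head=1, tail=1, size=3
read(): buf=[68 _ 49], head=2, tail=1, size=2
write(8): buf=[68 8 49], head=2, tail=2, size=3
read(): buf=[68 8 _], head=0, tail=2, size=2
write(73): buf=[68 8 73], head=0, tail=0, size=3
read(): buf=[_ 8 73], head=1, tail=0, size=2
write(36): buf=[36 8 73], head=1, tail=1, size=3
read(): buf=[36 _ 73], head=2, tail=1, size=2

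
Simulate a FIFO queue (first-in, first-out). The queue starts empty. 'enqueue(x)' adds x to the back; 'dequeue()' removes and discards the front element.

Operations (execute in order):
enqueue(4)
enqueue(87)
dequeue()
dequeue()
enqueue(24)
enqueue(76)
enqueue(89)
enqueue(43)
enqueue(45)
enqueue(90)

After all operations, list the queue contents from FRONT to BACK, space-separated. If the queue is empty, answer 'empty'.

Answer: 24 76 89 43 45 90

Derivation:
enqueue(4): [4]
enqueue(87): [4, 87]
dequeue(): [87]
dequeue(): []
enqueue(24): [24]
enqueue(76): [24, 76]
enqueue(89): [24, 76, 89]
enqueue(43): [24, 76, 89, 43]
enqueue(45): [24, 76, 89, 43, 45]
enqueue(90): [24, 76, 89, 43, 45, 90]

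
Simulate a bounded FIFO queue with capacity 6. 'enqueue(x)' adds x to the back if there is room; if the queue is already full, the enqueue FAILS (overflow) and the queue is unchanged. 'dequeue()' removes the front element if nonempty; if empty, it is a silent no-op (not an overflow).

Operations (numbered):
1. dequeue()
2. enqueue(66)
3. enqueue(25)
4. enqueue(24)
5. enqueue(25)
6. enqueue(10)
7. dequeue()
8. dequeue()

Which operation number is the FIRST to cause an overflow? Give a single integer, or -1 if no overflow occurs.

Answer: -1

Derivation:
1. dequeue(): empty, no-op, size=0
2. enqueue(66): size=1
3. enqueue(25): size=2
4. enqueue(24): size=3
5. enqueue(25): size=4
6. enqueue(10): size=5
7. dequeue(): size=4
8. dequeue(): size=3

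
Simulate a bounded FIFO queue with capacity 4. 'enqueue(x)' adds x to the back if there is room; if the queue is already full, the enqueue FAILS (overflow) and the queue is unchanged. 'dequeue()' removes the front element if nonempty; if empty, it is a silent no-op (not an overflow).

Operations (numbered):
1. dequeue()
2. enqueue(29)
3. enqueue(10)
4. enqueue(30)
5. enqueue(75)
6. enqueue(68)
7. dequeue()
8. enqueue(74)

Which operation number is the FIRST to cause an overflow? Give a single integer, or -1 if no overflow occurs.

1. dequeue(): empty, no-op, size=0
2. enqueue(29): size=1
3. enqueue(10): size=2
4. enqueue(30): size=3
5. enqueue(75): size=4
6. enqueue(68): size=4=cap → OVERFLOW (fail)
7. dequeue(): size=3
8. enqueue(74): size=4

Answer: 6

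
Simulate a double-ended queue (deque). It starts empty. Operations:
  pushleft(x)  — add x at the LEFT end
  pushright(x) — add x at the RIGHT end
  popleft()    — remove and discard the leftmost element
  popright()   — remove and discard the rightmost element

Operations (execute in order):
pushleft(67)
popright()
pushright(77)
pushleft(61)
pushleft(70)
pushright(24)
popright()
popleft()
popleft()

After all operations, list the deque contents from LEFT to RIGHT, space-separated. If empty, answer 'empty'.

Answer: 77

Derivation:
pushleft(67): [67]
popright(): []
pushright(77): [77]
pushleft(61): [61, 77]
pushleft(70): [70, 61, 77]
pushright(24): [70, 61, 77, 24]
popright(): [70, 61, 77]
popleft(): [61, 77]
popleft(): [77]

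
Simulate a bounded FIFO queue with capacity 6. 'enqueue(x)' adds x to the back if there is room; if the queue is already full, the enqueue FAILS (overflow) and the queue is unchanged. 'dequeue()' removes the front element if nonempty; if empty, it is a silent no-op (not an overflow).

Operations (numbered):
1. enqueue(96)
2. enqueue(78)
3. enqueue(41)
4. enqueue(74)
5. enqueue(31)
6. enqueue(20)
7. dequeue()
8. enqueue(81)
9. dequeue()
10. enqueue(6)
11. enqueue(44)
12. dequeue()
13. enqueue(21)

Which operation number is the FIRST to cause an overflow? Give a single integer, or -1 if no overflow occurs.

1. enqueue(96): size=1
2. enqueue(78): size=2
3. enqueue(41): size=3
4. enqueue(74): size=4
5. enqueue(31): size=5
6. enqueue(20): size=6
7. dequeue(): size=5
8. enqueue(81): size=6
9. dequeue(): size=5
10. enqueue(6): size=6
11. enqueue(44): size=6=cap → OVERFLOW (fail)
12. dequeue(): size=5
13. enqueue(21): size=6

Answer: 11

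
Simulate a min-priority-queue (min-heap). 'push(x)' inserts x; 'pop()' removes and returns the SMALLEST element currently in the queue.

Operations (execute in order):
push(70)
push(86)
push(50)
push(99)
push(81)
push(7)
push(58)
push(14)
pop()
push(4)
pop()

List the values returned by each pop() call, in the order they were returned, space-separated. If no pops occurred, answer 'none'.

Answer: 7 4

Derivation:
push(70): heap contents = [70]
push(86): heap contents = [70, 86]
push(50): heap contents = [50, 70, 86]
push(99): heap contents = [50, 70, 86, 99]
push(81): heap contents = [50, 70, 81, 86, 99]
push(7): heap contents = [7, 50, 70, 81, 86, 99]
push(58): heap contents = [7, 50, 58, 70, 81, 86, 99]
push(14): heap contents = [7, 14, 50, 58, 70, 81, 86, 99]
pop() → 7: heap contents = [14, 50, 58, 70, 81, 86, 99]
push(4): heap contents = [4, 14, 50, 58, 70, 81, 86, 99]
pop() → 4: heap contents = [14, 50, 58, 70, 81, 86, 99]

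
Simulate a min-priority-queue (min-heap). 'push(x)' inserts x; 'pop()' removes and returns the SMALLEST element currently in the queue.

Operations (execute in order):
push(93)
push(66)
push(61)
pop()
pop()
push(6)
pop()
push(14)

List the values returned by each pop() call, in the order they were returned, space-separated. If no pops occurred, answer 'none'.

push(93): heap contents = [93]
push(66): heap contents = [66, 93]
push(61): heap contents = [61, 66, 93]
pop() → 61: heap contents = [66, 93]
pop() → 66: heap contents = [93]
push(6): heap contents = [6, 93]
pop() → 6: heap contents = [93]
push(14): heap contents = [14, 93]

Answer: 61 66 6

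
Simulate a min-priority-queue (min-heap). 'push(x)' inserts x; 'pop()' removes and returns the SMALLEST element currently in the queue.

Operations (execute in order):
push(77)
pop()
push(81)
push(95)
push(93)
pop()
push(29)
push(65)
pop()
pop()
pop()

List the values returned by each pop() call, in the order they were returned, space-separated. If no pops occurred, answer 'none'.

push(77): heap contents = [77]
pop() → 77: heap contents = []
push(81): heap contents = [81]
push(95): heap contents = [81, 95]
push(93): heap contents = [81, 93, 95]
pop() → 81: heap contents = [93, 95]
push(29): heap contents = [29, 93, 95]
push(65): heap contents = [29, 65, 93, 95]
pop() → 29: heap contents = [65, 93, 95]
pop() → 65: heap contents = [93, 95]
pop() → 93: heap contents = [95]

Answer: 77 81 29 65 93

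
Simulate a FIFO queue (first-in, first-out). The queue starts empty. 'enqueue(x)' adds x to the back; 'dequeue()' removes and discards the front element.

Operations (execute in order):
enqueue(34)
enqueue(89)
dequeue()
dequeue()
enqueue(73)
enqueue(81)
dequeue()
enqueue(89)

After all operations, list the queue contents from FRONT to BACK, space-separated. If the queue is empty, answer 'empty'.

enqueue(34): [34]
enqueue(89): [34, 89]
dequeue(): [89]
dequeue(): []
enqueue(73): [73]
enqueue(81): [73, 81]
dequeue(): [81]
enqueue(89): [81, 89]

Answer: 81 89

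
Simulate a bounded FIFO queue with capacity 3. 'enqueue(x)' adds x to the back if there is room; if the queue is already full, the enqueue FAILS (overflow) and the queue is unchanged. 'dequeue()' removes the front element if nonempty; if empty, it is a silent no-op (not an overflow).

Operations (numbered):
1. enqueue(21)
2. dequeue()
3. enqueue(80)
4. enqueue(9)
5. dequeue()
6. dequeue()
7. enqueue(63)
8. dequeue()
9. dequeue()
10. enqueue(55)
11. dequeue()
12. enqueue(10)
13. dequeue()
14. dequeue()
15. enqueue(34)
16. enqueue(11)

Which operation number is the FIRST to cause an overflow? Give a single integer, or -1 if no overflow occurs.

Answer: -1

Derivation:
1. enqueue(21): size=1
2. dequeue(): size=0
3. enqueue(80): size=1
4. enqueue(9): size=2
5. dequeue(): size=1
6. dequeue(): size=0
7. enqueue(63): size=1
8. dequeue(): size=0
9. dequeue(): empty, no-op, size=0
10. enqueue(55): size=1
11. dequeue(): size=0
12. enqueue(10): size=1
13. dequeue(): size=0
14. dequeue(): empty, no-op, size=0
15. enqueue(34): size=1
16. enqueue(11): size=2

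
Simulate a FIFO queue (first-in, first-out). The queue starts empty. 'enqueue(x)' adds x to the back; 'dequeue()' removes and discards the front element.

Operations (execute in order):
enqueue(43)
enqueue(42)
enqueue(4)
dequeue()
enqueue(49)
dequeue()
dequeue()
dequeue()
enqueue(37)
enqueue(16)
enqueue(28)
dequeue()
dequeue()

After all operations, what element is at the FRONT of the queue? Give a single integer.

Answer: 28

Derivation:
enqueue(43): queue = [43]
enqueue(42): queue = [43, 42]
enqueue(4): queue = [43, 42, 4]
dequeue(): queue = [42, 4]
enqueue(49): queue = [42, 4, 49]
dequeue(): queue = [4, 49]
dequeue(): queue = [49]
dequeue(): queue = []
enqueue(37): queue = [37]
enqueue(16): queue = [37, 16]
enqueue(28): queue = [37, 16, 28]
dequeue(): queue = [16, 28]
dequeue(): queue = [28]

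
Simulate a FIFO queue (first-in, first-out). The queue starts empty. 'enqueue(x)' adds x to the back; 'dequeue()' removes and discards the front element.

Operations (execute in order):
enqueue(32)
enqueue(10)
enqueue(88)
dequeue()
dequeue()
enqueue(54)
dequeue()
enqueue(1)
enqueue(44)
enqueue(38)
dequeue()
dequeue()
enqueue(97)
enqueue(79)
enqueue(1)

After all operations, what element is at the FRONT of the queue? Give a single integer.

Answer: 44

Derivation:
enqueue(32): queue = [32]
enqueue(10): queue = [32, 10]
enqueue(88): queue = [32, 10, 88]
dequeue(): queue = [10, 88]
dequeue(): queue = [88]
enqueue(54): queue = [88, 54]
dequeue(): queue = [54]
enqueue(1): queue = [54, 1]
enqueue(44): queue = [54, 1, 44]
enqueue(38): queue = [54, 1, 44, 38]
dequeue(): queue = [1, 44, 38]
dequeue(): queue = [44, 38]
enqueue(97): queue = [44, 38, 97]
enqueue(79): queue = [44, 38, 97, 79]
enqueue(1): queue = [44, 38, 97, 79, 1]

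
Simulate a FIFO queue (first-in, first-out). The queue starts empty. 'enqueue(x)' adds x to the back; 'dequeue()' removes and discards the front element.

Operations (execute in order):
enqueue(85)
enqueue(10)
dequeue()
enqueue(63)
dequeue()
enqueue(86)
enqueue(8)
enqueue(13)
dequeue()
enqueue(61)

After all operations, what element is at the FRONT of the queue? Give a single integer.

Answer: 86

Derivation:
enqueue(85): queue = [85]
enqueue(10): queue = [85, 10]
dequeue(): queue = [10]
enqueue(63): queue = [10, 63]
dequeue(): queue = [63]
enqueue(86): queue = [63, 86]
enqueue(8): queue = [63, 86, 8]
enqueue(13): queue = [63, 86, 8, 13]
dequeue(): queue = [86, 8, 13]
enqueue(61): queue = [86, 8, 13, 61]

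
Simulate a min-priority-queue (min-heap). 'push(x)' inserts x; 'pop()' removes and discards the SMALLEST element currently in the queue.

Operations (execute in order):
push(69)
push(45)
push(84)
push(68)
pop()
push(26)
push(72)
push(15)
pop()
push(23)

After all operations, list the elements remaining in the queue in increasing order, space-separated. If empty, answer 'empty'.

push(69): heap contents = [69]
push(45): heap contents = [45, 69]
push(84): heap contents = [45, 69, 84]
push(68): heap contents = [45, 68, 69, 84]
pop() → 45: heap contents = [68, 69, 84]
push(26): heap contents = [26, 68, 69, 84]
push(72): heap contents = [26, 68, 69, 72, 84]
push(15): heap contents = [15, 26, 68, 69, 72, 84]
pop() → 15: heap contents = [26, 68, 69, 72, 84]
push(23): heap contents = [23, 26, 68, 69, 72, 84]

Answer: 23 26 68 69 72 84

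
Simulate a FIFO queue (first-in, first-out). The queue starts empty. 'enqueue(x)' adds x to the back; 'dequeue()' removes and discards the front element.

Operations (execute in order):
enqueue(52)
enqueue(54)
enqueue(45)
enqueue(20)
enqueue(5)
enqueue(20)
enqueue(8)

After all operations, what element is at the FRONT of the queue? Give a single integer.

enqueue(52): queue = [52]
enqueue(54): queue = [52, 54]
enqueue(45): queue = [52, 54, 45]
enqueue(20): queue = [52, 54, 45, 20]
enqueue(5): queue = [52, 54, 45, 20, 5]
enqueue(20): queue = [52, 54, 45, 20, 5, 20]
enqueue(8): queue = [52, 54, 45, 20, 5, 20, 8]

Answer: 52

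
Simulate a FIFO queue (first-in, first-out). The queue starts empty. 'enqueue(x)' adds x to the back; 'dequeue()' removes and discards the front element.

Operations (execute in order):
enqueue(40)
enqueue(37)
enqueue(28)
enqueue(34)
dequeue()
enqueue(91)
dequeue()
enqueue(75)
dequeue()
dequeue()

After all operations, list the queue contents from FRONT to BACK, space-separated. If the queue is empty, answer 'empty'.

Answer: 91 75

Derivation:
enqueue(40): [40]
enqueue(37): [40, 37]
enqueue(28): [40, 37, 28]
enqueue(34): [40, 37, 28, 34]
dequeue(): [37, 28, 34]
enqueue(91): [37, 28, 34, 91]
dequeue(): [28, 34, 91]
enqueue(75): [28, 34, 91, 75]
dequeue(): [34, 91, 75]
dequeue(): [91, 75]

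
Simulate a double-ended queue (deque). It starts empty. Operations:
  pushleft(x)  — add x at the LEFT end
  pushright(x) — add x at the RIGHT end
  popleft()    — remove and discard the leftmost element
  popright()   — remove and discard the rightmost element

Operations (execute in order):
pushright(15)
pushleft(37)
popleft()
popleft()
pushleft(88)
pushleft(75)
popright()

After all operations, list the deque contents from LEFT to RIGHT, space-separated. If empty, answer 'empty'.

pushright(15): [15]
pushleft(37): [37, 15]
popleft(): [15]
popleft(): []
pushleft(88): [88]
pushleft(75): [75, 88]
popright(): [75]

Answer: 75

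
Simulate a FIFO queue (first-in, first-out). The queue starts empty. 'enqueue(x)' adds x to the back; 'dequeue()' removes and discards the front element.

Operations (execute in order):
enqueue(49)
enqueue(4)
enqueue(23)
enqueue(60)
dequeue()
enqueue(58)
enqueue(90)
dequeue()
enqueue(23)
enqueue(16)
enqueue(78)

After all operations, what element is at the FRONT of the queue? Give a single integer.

enqueue(49): queue = [49]
enqueue(4): queue = [49, 4]
enqueue(23): queue = [49, 4, 23]
enqueue(60): queue = [49, 4, 23, 60]
dequeue(): queue = [4, 23, 60]
enqueue(58): queue = [4, 23, 60, 58]
enqueue(90): queue = [4, 23, 60, 58, 90]
dequeue(): queue = [23, 60, 58, 90]
enqueue(23): queue = [23, 60, 58, 90, 23]
enqueue(16): queue = [23, 60, 58, 90, 23, 16]
enqueue(78): queue = [23, 60, 58, 90, 23, 16, 78]

Answer: 23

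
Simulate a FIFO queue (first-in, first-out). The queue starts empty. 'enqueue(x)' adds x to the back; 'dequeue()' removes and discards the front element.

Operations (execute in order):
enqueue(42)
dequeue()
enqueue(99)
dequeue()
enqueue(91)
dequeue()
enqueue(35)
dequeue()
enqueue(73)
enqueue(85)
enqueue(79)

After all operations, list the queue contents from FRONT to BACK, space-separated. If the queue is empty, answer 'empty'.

enqueue(42): [42]
dequeue(): []
enqueue(99): [99]
dequeue(): []
enqueue(91): [91]
dequeue(): []
enqueue(35): [35]
dequeue(): []
enqueue(73): [73]
enqueue(85): [73, 85]
enqueue(79): [73, 85, 79]

Answer: 73 85 79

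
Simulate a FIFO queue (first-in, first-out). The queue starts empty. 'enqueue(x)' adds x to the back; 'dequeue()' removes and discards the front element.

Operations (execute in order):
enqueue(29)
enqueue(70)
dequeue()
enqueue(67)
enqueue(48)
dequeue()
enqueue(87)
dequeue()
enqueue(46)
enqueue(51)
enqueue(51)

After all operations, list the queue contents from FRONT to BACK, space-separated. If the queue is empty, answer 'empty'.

enqueue(29): [29]
enqueue(70): [29, 70]
dequeue(): [70]
enqueue(67): [70, 67]
enqueue(48): [70, 67, 48]
dequeue(): [67, 48]
enqueue(87): [67, 48, 87]
dequeue(): [48, 87]
enqueue(46): [48, 87, 46]
enqueue(51): [48, 87, 46, 51]
enqueue(51): [48, 87, 46, 51, 51]

Answer: 48 87 46 51 51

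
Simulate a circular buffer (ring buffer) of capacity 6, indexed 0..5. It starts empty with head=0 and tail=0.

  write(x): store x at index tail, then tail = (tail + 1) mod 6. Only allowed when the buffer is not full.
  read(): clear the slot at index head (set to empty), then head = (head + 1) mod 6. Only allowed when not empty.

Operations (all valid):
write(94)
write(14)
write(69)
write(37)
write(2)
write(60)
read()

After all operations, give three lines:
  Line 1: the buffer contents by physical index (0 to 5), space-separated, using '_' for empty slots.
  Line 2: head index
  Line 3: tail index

write(94): buf=[94 _ _ _ _ _], head=0, tail=1, size=1
write(14): buf=[94 14 _ _ _ _], head=0, tail=2, size=2
write(69): buf=[94 14 69 _ _ _], head=0, tail=3, size=3
write(37): buf=[94 14 69 37 _ _], head=0, tail=4, size=4
write(2): buf=[94 14 69 37 2 _], head=0, tail=5, size=5
write(60): buf=[94 14 69 37 2 60], head=0, tail=0, size=6
read(): buf=[_ 14 69 37 2 60], head=1, tail=0, size=5

Answer: _ 14 69 37 2 60
1
0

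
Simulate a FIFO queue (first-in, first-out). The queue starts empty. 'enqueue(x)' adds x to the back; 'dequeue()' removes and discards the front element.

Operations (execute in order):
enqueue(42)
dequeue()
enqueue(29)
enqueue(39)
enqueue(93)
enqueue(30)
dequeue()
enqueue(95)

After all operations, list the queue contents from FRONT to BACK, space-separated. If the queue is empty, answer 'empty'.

Answer: 39 93 30 95

Derivation:
enqueue(42): [42]
dequeue(): []
enqueue(29): [29]
enqueue(39): [29, 39]
enqueue(93): [29, 39, 93]
enqueue(30): [29, 39, 93, 30]
dequeue(): [39, 93, 30]
enqueue(95): [39, 93, 30, 95]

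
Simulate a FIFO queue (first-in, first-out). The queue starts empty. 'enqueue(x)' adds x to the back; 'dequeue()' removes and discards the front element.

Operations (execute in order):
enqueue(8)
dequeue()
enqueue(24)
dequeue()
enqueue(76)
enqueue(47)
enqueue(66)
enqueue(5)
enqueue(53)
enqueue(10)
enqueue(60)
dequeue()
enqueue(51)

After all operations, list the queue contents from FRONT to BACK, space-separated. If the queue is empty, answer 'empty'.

enqueue(8): [8]
dequeue(): []
enqueue(24): [24]
dequeue(): []
enqueue(76): [76]
enqueue(47): [76, 47]
enqueue(66): [76, 47, 66]
enqueue(5): [76, 47, 66, 5]
enqueue(53): [76, 47, 66, 5, 53]
enqueue(10): [76, 47, 66, 5, 53, 10]
enqueue(60): [76, 47, 66, 5, 53, 10, 60]
dequeue(): [47, 66, 5, 53, 10, 60]
enqueue(51): [47, 66, 5, 53, 10, 60, 51]

Answer: 47 66 5 53 10 60 51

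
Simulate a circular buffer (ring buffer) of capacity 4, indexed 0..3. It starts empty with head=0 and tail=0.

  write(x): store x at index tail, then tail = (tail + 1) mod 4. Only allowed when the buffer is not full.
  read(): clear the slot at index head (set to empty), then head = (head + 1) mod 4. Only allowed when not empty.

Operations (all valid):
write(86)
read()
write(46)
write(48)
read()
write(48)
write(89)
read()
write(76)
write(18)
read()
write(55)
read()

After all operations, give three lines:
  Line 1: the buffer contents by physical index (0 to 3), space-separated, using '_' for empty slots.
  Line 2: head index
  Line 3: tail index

write(86): buf=[86 _ _ _], head=0, tail=1, size=1
read(): buf=[_ _ _ _], head=1, tail=1, size=0
write(46): buf=[_ 46 _ _], head=1, tail=2, size=1
write(48): buf=[_ 46 48 _], head=1, tail=3, size=2
read(): buf=[_ _ 48 _], head=2, tail=3, size=1
write(48): buf=[_ _ 48 48], head=2, tail=0, size=2
write(89): buf=[89 _ 48 48], head=2, tail=1, size=3
read(): buf=[89 _ _ 48], head=3, tail=1, size=2
write(76): buf=[89 76 _ 48], head=3, tail=2, size=3
write(18): buf=[89 76 18 48], head=3, tail=3, size=4
read(): buf=[89 76 18 _], head=0, tail=3, size=3
write(55): buf=[89 76 18 55], head=0, tail=0, size=4
read(): buf=[_ 76 18 55], head=1, tail=0, size=3

Answer: _ 76 18 55
1
0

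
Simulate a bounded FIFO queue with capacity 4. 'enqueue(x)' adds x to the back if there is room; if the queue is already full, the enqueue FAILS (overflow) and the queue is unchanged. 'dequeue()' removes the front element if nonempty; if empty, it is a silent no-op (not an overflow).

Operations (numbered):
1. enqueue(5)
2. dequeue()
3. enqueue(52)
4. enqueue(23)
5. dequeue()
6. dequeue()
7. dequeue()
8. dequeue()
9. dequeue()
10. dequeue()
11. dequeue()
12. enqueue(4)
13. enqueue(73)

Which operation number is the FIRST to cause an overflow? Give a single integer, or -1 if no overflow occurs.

1. enqueue(5): size=1
2. dequeue(): size=0
3. enqueue(52): size=1
4. enqueue(23): size=2
5. dequeue(): size=1
6. dequeue(): size=0
7. dequeue(): empty, no-op, size=0
8. dequeue(): empty, no-op, size=0
9. dequeue(): empty, no-op, size=0
10. dequeue(): empty, no-op, size=0
11. dequeue(): empty, no-op, size=0
12. enqueue(4): size=1
13. enqueue(73): size=2

Answer: -1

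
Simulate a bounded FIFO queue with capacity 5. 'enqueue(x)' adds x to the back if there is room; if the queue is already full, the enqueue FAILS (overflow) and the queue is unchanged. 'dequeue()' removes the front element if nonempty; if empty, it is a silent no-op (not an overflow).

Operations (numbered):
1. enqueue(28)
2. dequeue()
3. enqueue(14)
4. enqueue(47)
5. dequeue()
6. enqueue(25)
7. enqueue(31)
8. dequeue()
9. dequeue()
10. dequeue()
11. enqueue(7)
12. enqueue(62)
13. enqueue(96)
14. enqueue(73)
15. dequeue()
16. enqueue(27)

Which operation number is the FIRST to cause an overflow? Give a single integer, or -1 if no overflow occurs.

1. enqueue(28): size=1
2. dequeue(): size=0
3. enqueue(14): size=1
4. enqueue(47): size=2
5. dequeue(): size=1
6. enqueue(25): size=2
7. enqueue(31): size=3
8. dequeue(): size=2
9. dequeue(): size=1
10. dequeue(): size=0
11. enqueue(7): size=1
12. enqueue(62): size=2
13. enqueue(96): size=3
14. enqueue(73): size=4
15. dequeue(): size=3
16. enqueue(27): size=4

Answer: -1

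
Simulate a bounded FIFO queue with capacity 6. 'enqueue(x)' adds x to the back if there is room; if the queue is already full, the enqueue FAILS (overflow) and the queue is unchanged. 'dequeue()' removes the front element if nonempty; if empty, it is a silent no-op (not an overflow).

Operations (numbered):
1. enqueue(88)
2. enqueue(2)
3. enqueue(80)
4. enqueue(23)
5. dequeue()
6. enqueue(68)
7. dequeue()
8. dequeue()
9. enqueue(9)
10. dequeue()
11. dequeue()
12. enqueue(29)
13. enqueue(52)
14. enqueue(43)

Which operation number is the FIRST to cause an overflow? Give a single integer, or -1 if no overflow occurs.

Answer: -1

Derivation:
1. enqueue(88): size=1
2. enqueue(2): size=2
3. enqueue(80): size=3
4. enqueue(23): size=4
5. dequeue(): size=3
6. enqueue(68): size=4
7. dequeue(): size=3
8. dequeue(): size=2
9. enqueue(9): size=3
10. dequeue(): size=2
11. dequeue(): size=1
12. enqueue(29): size=2
13. enqueue(52): size=3
14. enqueue(43): size=4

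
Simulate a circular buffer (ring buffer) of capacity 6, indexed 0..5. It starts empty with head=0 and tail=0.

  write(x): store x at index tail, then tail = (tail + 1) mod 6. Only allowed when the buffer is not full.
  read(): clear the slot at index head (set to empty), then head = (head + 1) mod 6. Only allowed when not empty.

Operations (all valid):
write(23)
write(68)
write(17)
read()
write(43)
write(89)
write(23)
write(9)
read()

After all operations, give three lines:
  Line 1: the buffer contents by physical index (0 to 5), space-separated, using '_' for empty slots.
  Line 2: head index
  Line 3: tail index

write(23): buf=[23 _ _ _ _ _], head=0, tail=1, size=1
write(68): buf=[23 68 _ _ _ _], head=0, tail=2, size=2
write(17): buf=[23 68 17 _ _ _], head=0, tail=3, size=3
read(): buf=[_ 68 17 _ _ _], head=1, tail=3, size=2
write(43): buf=[_ 68 17 43 _ _], head=1, tail=4, size=3
write(89): buf=[_ 68 17 43 89 _], head=1, tail=5, size=4
write(23): buf=[_ 68 17 43 89 23], head=1, tail=0, size=5
write(9): buf=[9 68 17 43 89 23], head=1, tail=1, size=6
read(): buf=[9 _ 17 43 89 23], head=2, tail=1, size=5

Answer: 9 _ 17 43 89 23
2
1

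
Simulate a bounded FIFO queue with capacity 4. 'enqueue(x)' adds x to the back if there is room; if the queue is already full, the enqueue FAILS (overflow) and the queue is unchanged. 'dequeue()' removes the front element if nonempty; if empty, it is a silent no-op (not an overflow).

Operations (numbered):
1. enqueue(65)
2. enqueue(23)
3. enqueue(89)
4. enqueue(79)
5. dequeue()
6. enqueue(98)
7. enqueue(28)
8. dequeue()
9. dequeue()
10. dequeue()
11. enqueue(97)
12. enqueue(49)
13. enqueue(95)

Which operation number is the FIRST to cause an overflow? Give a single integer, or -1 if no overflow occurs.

Answer: 7

Derivation:
1. enqueue(65): size=1
2. enqueue(23): size=2
3. enqueue(89): size=3
4. enqueue(79): size=4
5. dequeue(): size=3
6. enqueue(98): size=4
7. enqueue(28): size=4=cap → OVERFLOW (fail)
8. dequeue(): size=3
9. dequeue(): size=2
10. dequeue(): size=1
11. enqueue(97): size=2
12. enqueue(49): size=3
13. enqueue(95): size=4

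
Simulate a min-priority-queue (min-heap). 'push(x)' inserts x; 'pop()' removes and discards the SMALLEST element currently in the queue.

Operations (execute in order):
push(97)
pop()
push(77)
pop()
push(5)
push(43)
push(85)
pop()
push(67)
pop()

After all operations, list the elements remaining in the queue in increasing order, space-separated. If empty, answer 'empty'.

Answer: 67 85

Derivation:
push(97): heap contents = [97]
pop() → 97: heap contents = []
push(77): heap contents = [77]
pop() → 77: heap contents = []
push(5): heap contents = [5]
push(43): heap contents = [5, 43]
push(85): heap contents = [5, 43, 85]
pop() → 5: heap contents = [43, 85]
push(67): heap contents = [43, 67, 85]
pop() → 43: heap contents = [67, 85]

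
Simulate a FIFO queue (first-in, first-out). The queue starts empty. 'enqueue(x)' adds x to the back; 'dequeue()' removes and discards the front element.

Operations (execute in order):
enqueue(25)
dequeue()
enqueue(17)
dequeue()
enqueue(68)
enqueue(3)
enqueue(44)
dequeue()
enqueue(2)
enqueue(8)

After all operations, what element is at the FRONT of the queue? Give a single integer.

Answer: 3

Derivation:
enqueue(25): queue = [25]
dequeue(): queue = []
enqueue(17): queue = [17]
dequeue(): queue = []
enqueue(68): queue = [68]
enqueue(3): queue = [68, 3]
enqueue(44): queue = [68, 3, 44]
dequeue(): queue = [3, 44]
enqueue(2): queue = [3, 44, 2]
enqueue(8): queue = [3, 44, 2, 8]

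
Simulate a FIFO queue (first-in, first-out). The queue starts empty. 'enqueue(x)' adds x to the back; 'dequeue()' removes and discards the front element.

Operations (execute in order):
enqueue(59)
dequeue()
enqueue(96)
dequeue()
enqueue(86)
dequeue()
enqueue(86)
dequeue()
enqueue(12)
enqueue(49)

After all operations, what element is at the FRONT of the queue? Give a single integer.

Answer: 12

Derivation:
enqueue(59): queue = [59]
dequeue(): queue = []
enqueue(96): queue = [96]
dequeue(): queue = []
enqueue(86): queue = [86]
dequeue(): queue = []
enqueue(86): queue = [86]
dequeue(): queue = []
enqueue(12): queue = [12]
enqueue(49): queue = [12, 49]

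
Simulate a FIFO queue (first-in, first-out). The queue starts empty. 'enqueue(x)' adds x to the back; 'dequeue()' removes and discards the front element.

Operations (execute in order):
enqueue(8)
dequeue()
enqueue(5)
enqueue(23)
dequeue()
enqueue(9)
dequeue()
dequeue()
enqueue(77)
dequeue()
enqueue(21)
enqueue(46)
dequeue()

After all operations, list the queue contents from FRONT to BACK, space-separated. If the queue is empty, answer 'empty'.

Answer: 46

Derivation:
enqueue(8): [8]
dequeue(): []
enqueue(5): [5]
enqueue(23): [5, 23]
dequeue(): [23]
enqueue(9): [23, 9]
dequeue(): [9]
dequeue(): []
enqueue(77): [77]
dequeue(): []
enqueue(21): [21]
enqueue(46): [21, 46]
dequeue(): [46]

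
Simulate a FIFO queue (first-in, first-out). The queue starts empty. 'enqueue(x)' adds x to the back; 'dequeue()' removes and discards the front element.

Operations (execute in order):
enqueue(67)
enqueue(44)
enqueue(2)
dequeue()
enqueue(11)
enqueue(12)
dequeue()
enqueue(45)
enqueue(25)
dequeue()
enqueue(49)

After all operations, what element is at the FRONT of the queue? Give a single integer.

enqueue(67): queue = [67]
enqueue(44): queue = [67, 44]
enqueue(2): queue = [67, 44, 2]
dequeue(): queue = [44, 2]
enqueue(11): queue = [44, 2, 11]
enqueue(12): queue = [44, 2, 11, 12]
dequeue(): queue = [2, 11, 12]
enqueue(45): queue = [2, 11, 12, 45]
enqueue(25): queue = [2, 11, 12, 45, 25]
dequeue(): queue = [11, 12, 45, 25]
enqueue(49): queue = [11, 12, 45, 25, 49]

Answer: 11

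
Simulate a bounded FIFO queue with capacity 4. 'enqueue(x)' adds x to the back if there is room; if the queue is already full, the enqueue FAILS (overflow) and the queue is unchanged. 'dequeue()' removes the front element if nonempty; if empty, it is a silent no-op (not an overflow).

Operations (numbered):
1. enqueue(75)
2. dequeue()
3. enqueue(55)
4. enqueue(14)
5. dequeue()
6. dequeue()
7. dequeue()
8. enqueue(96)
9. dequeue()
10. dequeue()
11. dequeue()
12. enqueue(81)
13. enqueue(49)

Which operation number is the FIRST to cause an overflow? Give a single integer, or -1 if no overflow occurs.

1. enqueue(75): size=1
2. dequeue(): size=0
3. enqueue(55): size=1
4. enqueue(14): size=2
5. dequeue(): size=1
6. dequeue(): size=0
7. dequeue(): empty, no-op, size=0
8. enqueue(96): size=1
9. dequeue(): size=0
10. dequeue(): empty, no-op, size=0
11. dequeue(): empty, no-op, size=0
12. enqueue(81): size=1
13. enqueue(49): size=2

Answer: -1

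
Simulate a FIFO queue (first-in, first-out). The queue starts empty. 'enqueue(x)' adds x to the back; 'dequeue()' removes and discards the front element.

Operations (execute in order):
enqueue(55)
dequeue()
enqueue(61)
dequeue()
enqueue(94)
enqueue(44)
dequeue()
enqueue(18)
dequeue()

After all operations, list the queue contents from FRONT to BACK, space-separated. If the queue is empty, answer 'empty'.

Answer: 18

Derivation:
enqueue(55): [55]
dequeue(): []
enqueue(61): [61]
dequeue(): []
enqueue(94): [94]
enqueue(44): [94, 44]
dequeue(): [44]
enqueue(18): [44, 18]
dequeue(): [18]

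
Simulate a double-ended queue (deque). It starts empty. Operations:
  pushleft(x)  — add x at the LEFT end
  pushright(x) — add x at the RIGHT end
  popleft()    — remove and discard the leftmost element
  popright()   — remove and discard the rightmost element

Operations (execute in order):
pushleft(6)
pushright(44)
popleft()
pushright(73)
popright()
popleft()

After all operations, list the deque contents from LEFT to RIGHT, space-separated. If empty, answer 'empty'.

Answer: empty

Derivation:
pushleft(6): [6]
pushright(44): [6, 44]
popleft(): [44]
pushright(73): [44, 73]
popright(): [44]
popleft(): []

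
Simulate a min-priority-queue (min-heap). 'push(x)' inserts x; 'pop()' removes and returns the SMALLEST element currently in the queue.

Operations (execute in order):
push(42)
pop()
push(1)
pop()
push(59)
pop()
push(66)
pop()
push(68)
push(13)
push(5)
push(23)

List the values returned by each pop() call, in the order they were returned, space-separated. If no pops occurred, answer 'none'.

Answer: 42 1 59 66

Derivation:
push(42): heap contents = [42]
pop() → 42: heap contents = []
push(1): heap contents = [1]
pop() → 1: heap contents = []
push(59): heap contents = [59]
pop() → 59: heap contents = []
push(66): heap contents = [66]
pop() → 66: heap contents = []
push(68): heap contents = [68]
push(13): heap contents = [13, 68]
push(5): heap contents = [5, 13, 68]
push(23): heap contents = [5, 13, 23, 68]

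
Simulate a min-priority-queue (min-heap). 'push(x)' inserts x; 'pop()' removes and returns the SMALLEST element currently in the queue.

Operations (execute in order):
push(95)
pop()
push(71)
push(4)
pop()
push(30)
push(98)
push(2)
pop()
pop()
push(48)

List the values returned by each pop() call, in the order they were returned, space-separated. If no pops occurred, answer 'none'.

push(95): heap contents = [95]
pop() → 95: heap contents = []
push(71): heap contents = [71]
push(4): heap contents = [4, 71]
pop() → 4: heap contents = [71]
push(30): heap contents = [30, 71]
push(98): heap contents = [30, 71, 98]
push(2): heap contents = [2, 30, 71, 98]
pop() → 2: heap contents = [30, 71, 98]
pop() → 30: heap contents = [71, 98]
push(48): heap contents = [48, 71, 98]

Answer: 95 4 2 30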